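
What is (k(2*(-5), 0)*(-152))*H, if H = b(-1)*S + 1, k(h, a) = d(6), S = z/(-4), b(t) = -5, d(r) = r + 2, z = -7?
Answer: 9424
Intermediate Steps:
d(r) = 2 + r
S = 7/4 (S = -7/(-4) = -7*(-¼) = 7/4 ≈ 1.7500)
k(h, a) = 8 (k(h, a) = 2 + 6 = 8)
H = -31/4 (H = -5*7/4 + 1 = -35/4 + 1 = -31/4 ≈ -7.7500)
(k(2*(-5), 0)*(-152))*H = (8*(-152))*(-31/4) = -1216*(-31/4) = 9424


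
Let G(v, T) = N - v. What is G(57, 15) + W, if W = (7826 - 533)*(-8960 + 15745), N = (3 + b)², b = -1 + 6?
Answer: 49483012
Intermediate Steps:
b = 5
N = 64 (N = (3 + 5)² = 8² = 64)
G(v, T) = 64 - v
W = 49483005 (W = 7293*6785 = 49483005)
G(57, 15) + W = (64 - 1*57) + 49483005 = (64 - 57) + 49483005 = 7 + 49483005 = 49483012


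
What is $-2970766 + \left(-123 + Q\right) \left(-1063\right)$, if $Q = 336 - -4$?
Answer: $-3201437$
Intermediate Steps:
$Q = 340$ ($Q = 336 + 4 = 340$)
$-2970766 + \left(-123 + Q\right) \left(-1063\right) = -2970766 + \left(-123 + 340\right) \left(-1063\right) = -2970766 + 217 \left(-1063\right) = -2970766 - 230671 = -3201437$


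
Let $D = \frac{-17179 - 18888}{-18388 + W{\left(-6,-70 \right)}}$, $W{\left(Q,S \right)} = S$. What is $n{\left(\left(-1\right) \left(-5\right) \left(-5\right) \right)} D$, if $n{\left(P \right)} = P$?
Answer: $- \frac{901675}{18458} \approx -48.85$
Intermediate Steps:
$D = \frac{36067}{18458}$ ($D = \frac{-17179 - 18888}{-18388 - 70} = - \frac{36067}{-18458} = \left(-36067\right) \left(- \frac{1}{18458}\right) = \frac{36067}{18458} \approx 1.954$)
$n{\left(\left(-1\right) \left(-5\right) \left(-5\right) \right)} D = \left(-1\right) \left(-5\right) \left(-5\right) \frac{36067}{18458} = 5 \left(-5\right) \frac{36067}{18458} = \left(-25\right) \frac{36067}{18458} = - \frac{901675}{18458}$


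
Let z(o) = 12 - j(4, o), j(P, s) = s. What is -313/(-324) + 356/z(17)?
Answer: -113779/1620 ≈ -70.234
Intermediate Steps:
z(o) = 12 - o
-313/(-324) + 356/z(17) = -313/(-324) + 356/(12 - 1*17) = -313*(-1/324) + 356/(12 - 17) = 313/324 + 356/(-5) = 313/324 + 356*(-1/5) = 313/324 - 356/5 = -113779/1620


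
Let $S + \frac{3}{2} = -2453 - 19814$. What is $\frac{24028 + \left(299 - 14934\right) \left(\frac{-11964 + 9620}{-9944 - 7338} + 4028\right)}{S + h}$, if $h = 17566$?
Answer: $\frac{10286759096}{820895} \approx 12531.0$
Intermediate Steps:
$S = - \frac{44537}{2}$ ($S = - \frac{3}{2} - 22267 = - \frac{44537}{2} \approx -22269.0$)
$\frac{24028 + \left(299 - 14934\right) \left(\frac{-11964 + 9620}{-9944 - 7338} + 4028\right)}{S + h} = \frac{24028 + \left(299 - 14934\right) \left(\frac{-11964 + 9620}{-9944 - 7338} + 4028\right)}{- \frac{44537}{2} + 17566} = \frac{24028 - 14635 \left(- \frac{2344}{-17282} + 4028\right)}{- \frac{9405}{2}} = \left(24028 - 14635 \left(\left(-2344\right) \left(- \frac{1}{17282}\right) + 4028\right)\right) \left(- \frac{2}{9405}\right) = \left(24028 - 14635 \left(\frac{1172}{8641} + 4028\right)\right) \left(- \frac{2}{9405}\right) = \left(24028 - \frac{509402201200}{8641}\right) \left(- \frac{2}{9405}\right) = \left(- \frac{509194575252}{8641}\right) \left(- \frac{2}{9405}\right) = \frac{10286759096}{820895}$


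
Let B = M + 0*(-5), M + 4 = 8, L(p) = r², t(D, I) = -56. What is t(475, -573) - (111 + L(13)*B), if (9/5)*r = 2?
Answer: -13927/81 ≈ -171.94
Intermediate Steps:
r = 10/9 (r = (5/9)*2 = 10/9 ≈ 1.1111)
L(p) = 100/81 (L(p) = (10/9)² = 100/81)
M = 4 (M = -4 + 8 = 4)
B = 4 (B = 4 + 0*(-5) = 4 + 0 = 4)
t(475, -573) - (111 + L(13)*B) = -56 - (111 + (100/81)*4) = -56 - (111 + 400/81) = -56 - 1*9391/81 = -56 - 9391/81 = -13927/81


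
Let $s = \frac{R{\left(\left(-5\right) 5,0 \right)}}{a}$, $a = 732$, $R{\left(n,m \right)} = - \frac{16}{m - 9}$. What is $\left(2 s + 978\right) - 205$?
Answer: $\frac{1273139}{1647} \approx 773.0$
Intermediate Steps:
$R{\left(n,m \right)} = - \frac{16}{-9 + m}$
$s = \frac{4}{1647}$ ($s = \frac{\left(-16\right) \frac{1}{-9 + 0}}{732} = - \frac{16}{-9} \cdot \frac{1}{732} = \left(-16\right) \left(- \frac{1}{9}\right) \frac{1}{732} = \frac{16}{9} \cdot \frac{1}{732} = \frac{4}{1647} \approx 0.0024287$)
$\left(2 s + 978\right) - 205 = \left(2 \cdot \frac{4}{1647} + 978\right) - 205 = \left(\frac{8}{1647} + 978\right) - 205 = \frac{1610774}{1647} - 205 = \frac{1273139}{1647}$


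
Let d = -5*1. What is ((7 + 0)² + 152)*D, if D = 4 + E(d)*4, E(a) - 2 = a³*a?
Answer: 504912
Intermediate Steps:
d = -5
E(a) = 2 + a⁴ (E(a) = 2 + a³*a = 2 + a⁴)
D = 2512 (D = 4 + (2 + (-5)⁴)*4 = 4 + (2 + 625)*4 = 4 + 627*4 = 4 + 2508 = 2512)
((7 + 0)² + 152)*D = ((7 + 0)² + 152)*2512 = (7² + 152)*2512 = (49 + 152)*2512 = 201*2512 = 504912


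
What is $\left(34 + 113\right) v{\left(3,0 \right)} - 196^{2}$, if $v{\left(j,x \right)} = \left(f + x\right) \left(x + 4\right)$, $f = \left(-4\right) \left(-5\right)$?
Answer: $-26656$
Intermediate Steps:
$f = 20$
$v{\left(j,x \right)} = \left(4 + x\right) \left(20 + x\right)$ ($v{\left(j,x \right)} = \left(20 + x\right) \left(x + 4\right) = \left(20 + x\right) \left(4 + x\right) = \left(4 + x\right) \left(20 + x\right)$)
$\left(34 + 113\right) v{\left(3,0 \right)} - 196^{2} = \left(34 + 113\right) \left(80 + 0^{2} + 24 \cdot 0\right) - 196^{2} = 147 \left(80 + 0 + 0\right) - 38416 = 147 \cdot 80 - 38416 = 11760 - 38416 = -26656$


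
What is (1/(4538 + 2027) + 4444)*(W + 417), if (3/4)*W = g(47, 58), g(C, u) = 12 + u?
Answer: 44666712191/19695 ≈ 2.2679e+6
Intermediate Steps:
W = 280/3 (W = 4*(12 + 58)/3 = (4/3)*70 = 280/3 ≈ 93.333)
(1/(4538 + 2027) + 4444)*(W + 417) = (1/(4538 + 2027) + 4444)*(280/3 + 417) = (1/6565 + 4444)*(1531/3) = (29174861/6565)*(1531/3) = 44666712191/19695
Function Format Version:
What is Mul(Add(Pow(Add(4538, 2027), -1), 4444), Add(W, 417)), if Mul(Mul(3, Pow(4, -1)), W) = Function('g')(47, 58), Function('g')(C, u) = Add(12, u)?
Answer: Rational(44666712191, 19695) ≈ 2.2679e+6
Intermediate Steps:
W = Rational(280, 3) (W = Mul(Rational(4, 3), Add(12, 58)) = Mul(Rational(4, 3), 70) = Rational(280, 3) ≈ 93.333)
Mul(Add(Pow(Add(4538, 2027), -1), 4444), Add(W, 417)) = Mul(Add(Pow(Add(4538, 2027), -1), 4444), Add(Rational(280, 3), 417)) = Mul(Add(Pow(6565, -1), 4444), Rational(1531, 3)) = Mul(Add(Rational(1, 6565), 4444), Rational(1531, 3)) = Mul(Rational(29174861, 6565), Rational(1531, 3)) = Rational(44666712191, 19695)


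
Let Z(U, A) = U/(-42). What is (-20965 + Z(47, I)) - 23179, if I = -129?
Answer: -1854095/42 ≈ -44145.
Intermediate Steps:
Z(U, A) = -U/42 (Z(U, A) = U*(-1/42) = -U/42)
(-20965 + Z(47, I)) - 23179 = (-20965 - 1/42*47) - 23179 = (-20965 - 47/42) - 23179 = -880577/42 - 23179 = -1854095/42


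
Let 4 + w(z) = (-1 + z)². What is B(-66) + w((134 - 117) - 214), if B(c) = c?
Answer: 39134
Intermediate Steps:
w(z) = -4 + (-1 + z)²
B(-66) + w((134 - 117) - 214) = -66 + (-4 + (-1 + ((134 - 117) - 214))²) = -66 + (-4 + (-1 + (17 - 214))²) = -66 + (-4 + (-1 - 197)²) = -66 + (-4 + (-198)²) = -66 + (-4 + 39204) = -66 + 39200 = 39134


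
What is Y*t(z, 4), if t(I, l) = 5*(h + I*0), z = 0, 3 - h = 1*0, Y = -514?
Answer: -7710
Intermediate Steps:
h = 3 (h = 3 - 0 = 3 - 1*0 = 3 + 0 = 3)
t(I, l) = 15 (t(I, l) = 5*(3 + I*0) = 5*(3 + 0) = 5*3 = 15)
Y*t(z, 4) = -514*15 = -7710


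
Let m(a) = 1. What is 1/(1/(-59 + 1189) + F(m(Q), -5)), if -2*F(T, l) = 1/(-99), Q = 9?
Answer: 55935/332 ≈ 168.48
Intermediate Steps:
F(T, l) = 1/198 (F(T, l) = -1/2/(-99) = -1/2*(-1/99) = 1/198)
1/(1/(-59 + 1189) + F(m(Q), -5)) = 1/(1/(-59 + 1189) + 1/198) = 1/(1/1130 + 1/198) = 1/(332/55935) = 55935/332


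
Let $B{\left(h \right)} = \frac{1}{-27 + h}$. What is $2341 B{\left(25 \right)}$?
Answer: $- \frac{2341}{2} \approx -1170.5$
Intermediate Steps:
$2341 B{\left(25 \right)} = \frac{2341}{-27 + 25} = \frac{2341}{-2} = 2341 \left(- \frac{1}{2}\right) = - \frac{2341}{2}$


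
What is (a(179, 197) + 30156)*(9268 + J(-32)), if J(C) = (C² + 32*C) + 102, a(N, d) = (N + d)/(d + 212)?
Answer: 115571266600/409 ≈ 2.8257e+8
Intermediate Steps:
a(N, d) = (N + d)/(212 + d)
J(C) = 102 + C² + 32*C
(a(179, 197) + 30156)*(9268 + J(-32)) = ((179 + 197)/(212 + 197) + 30156)*(9268 + (102 + (-32)² + 32*(-32))) = (376/409 + 30156)*(9268 + (102 + 1024 - 1024)) = ((1/409)*376 + 30156)*(9268 + 102) = (376/409 + 30156)*9370 = (12334180/409)*9370 = 115571266600/409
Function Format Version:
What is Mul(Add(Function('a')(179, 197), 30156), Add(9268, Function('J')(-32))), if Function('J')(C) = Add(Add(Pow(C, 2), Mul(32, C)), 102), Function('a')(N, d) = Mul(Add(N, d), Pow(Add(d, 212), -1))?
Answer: Rational(115571266600, 409) ≈ 2.8257e+8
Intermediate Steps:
Function('a')(N, d) = Mul(Pow(Add(212, d), -1), Add(N, d)) (Function('a')(N, d) = Mul(Add(N, d), Pow(Add(212, d), -1)) = Mul(Pow(Add(212, d), -1), Add(N, d)))
Function('J')(C) = Add(102, Pow(C, 2), Mul(32, C))
Mul(Add(Function('a')(179, 197), 30156), Add(9268, Function('J')(-32))) = Mul(Add(Mul(Pow(Add(212, 197), -1), Add(179, 197)), 30156), Add(9268, Add(102, Pow(-32, 2), Mul(32, -32)))) = Mul(Add(Mul(Pow(409, -1), 376), 30156), Add(9268, Add(102, 1024, -1024))) = Mul(Add(Mul(Rational(1, 409), 376), 30156), Add(9268, 102)) = Mul(Add(Rational(376, 409), 30156), 9370) = Mul(Rational(12334180, 409), 9370) = Rational(115571266600, 409)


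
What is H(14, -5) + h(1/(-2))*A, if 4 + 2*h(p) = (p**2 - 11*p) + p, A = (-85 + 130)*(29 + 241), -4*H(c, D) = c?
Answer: 30361/4 ≈ 7590.3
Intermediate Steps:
H(c, D) = -c/4
A = 12150 (A = 45*270 = 12150)
h(p) = -2 + p**2/2 - 5*p (h(p) = -2 + ((p**2 - 11*p) + p)/2 = -2 + (p**2 - 10*p)/2 = -2 + (p**2/2 - 5*p) = -2 + p**2/2 - 5*p)
H(14, -5) + h(1/(-2))*A = -1/4*14 + (-2 + (1/(-2))**2/2 - 5/(-2))*12150 = -7/2 + (-2 + (-1/2)**2/2 - 5*(-1/2))*12150 = -7/2 + (-2 + (1/2)*(1/4) + 5/2)*12150 = -7/2 + (-2 + 1/8 + 5/2)*12150 = -7/2 + (5/8)*12150 = -7/2 + 30375/4 = 30361/4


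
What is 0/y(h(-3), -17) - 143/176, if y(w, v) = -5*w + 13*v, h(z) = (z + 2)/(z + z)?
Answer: -13/16 ≈ -0.81250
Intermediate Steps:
h(z) = (2 + z)/(2*z) (h(z) = (2 + z)/((2*z)) = (2 + z)*(1/(2*z)) = (2 + z)/(2*z))
0/y(h(-3), -17) - 143/176 = 0/(-5*(2 - 3)/(2*(-3)) + 13*(-17)) - 143/176 = 0/(-5*(-1)*(-1)/(2*3) - 221) - 143*1/176 = 0/(-5*⅙ - 221) - 13/16 = 0/(-⅚ - 221) - 13/16 = 0/(-1331/6) - 13/16 = 0*(-6/1331) - 13/16 = 0 - 13/16 = -13/16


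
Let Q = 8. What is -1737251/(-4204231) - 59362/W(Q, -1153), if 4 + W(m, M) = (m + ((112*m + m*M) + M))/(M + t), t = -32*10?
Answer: -367612687700375/15055351211 ≈ -24417.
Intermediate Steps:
t = -320
W(m, M) = -4 + (M + 113*m + M*m)/(-320 + M) (W(m, M) = -4 + (m + ((112*m + m*M) + M))/(M - 320) = -4 + (m + ((112*m + M*m) + M))/(-320 + M) = -4 + (m + (M + 112*m + M*m))/(-320 + M) = -4 + (M + 113*m + M*m)/(-320 + M))
-1737251/(-4204231) - 59362/W(Q, -1153) = -1737251/(-4204231) - 59362*(-320 - 1153)/(1280 - 3*(-1153) + 113*8 - 1153*8) = -1737251*(-1/4204231) - 59362*(-1473/(1280 + 3459 + 904 - 9224)) = 1737251/4204231 - 59362/((-1/1473*(-3581))) = 1737251/4204231 - 59362/3581/1473 = 1737251/4204231 - 59362*1473/3581 = 1737251/4204231 - 87440226/3581 = -367612687700375/15055351211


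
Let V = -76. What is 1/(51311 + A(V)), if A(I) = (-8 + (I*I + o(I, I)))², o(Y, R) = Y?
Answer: 1/32450175 ≈ 3.0816e-8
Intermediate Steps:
A(I) = (-8 + I + I²)² (A(I) = (-8 + (I*I + I))² = (-8 + (I² + I))² = (-8 + (I + I²))² = (-8 + I + I²)²)
1/(51311 + A(V)) = 1/(51311 + (-8 - 76 + (-76)²)²) = 1/(51311 + (-8 - 76 + 5776)²) = 1/(51311 + 5692²) = 1/(51311 + 32398864) = 1/32450175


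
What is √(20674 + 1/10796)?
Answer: √602407366995/5398 ≈ 143.78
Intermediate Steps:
√(20674 + 1/10796) = √(223196505/10796) = √602407366995/5398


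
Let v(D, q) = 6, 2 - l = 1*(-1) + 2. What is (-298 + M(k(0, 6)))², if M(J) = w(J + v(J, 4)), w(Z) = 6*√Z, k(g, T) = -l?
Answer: 88984 - 3576*√5 ≈ 80988.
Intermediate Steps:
l = 1 (l = 2 - (1*(-1) + 2) = 2 - (-1 + 2) = 2 - 1*1 = 2 - 1 = 1)
k(g, T) = -1 (k(g, T) = -1*1 = -1)
M(J) = 6*√(6 + J) (M(J) = 6*√(J + 6) = 6*√(6 + J))
(-298 + M(k(0, 6)))² = (-298 + 6*√(6 - 1))² = (-298 + 6*√5)²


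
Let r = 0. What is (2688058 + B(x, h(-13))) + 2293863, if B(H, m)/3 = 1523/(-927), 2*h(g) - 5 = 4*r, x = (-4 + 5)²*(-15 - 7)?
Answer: 1539412066/309 ≈ 4.9819e+6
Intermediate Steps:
x = -22 (x = 1²*(-22) = 1*(-22) = -22)
h(g) = 5/2 (h(g) = 5/2 + (4*0)/2 = 5/2 + (½)*0 = 5/2 + 0 = 5/2)
B(H, m) = -1523/309 (B(H, m) = 3*(1523/(-927)) = 3*(1523*(-1/927)) = 3*(-1523/927) = -1523/309)
(2688058 + B(x, h(-13))) + 2293863 = (2688058 - 1523/309) + 2293863 = 830608399/309 + 2293863 = 1539412066/309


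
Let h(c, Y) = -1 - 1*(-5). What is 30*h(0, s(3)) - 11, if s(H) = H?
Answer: 109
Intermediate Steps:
h(c, Y) = 4 (h(c, Y) = -1 + 5 = 4)
30*h(0, s(3)) - 11 = 30*4 - 11 = 120 - 11 = 109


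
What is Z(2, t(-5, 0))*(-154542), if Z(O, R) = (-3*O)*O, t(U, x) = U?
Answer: 1854504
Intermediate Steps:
Z(O, R) = -3*O**2
Z(2, t(-5, 0))*(-154542) = -3*2**2*(-154542) = -3*4*(-154542) = -12*(-154542) = 1854504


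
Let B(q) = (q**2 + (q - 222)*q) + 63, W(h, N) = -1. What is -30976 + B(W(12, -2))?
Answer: -30689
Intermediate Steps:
B(q) = 63 + q**2 + q*(-222 + q) (B(q) = (q**2 + (-222 + q)*q) + 63 = (q**2 + q*(-222 + q)) + 63 = 63 + q**2 + q*(-222 + q))
-30976 + B(W(12, -2)) = -30976 + (63 - 222*(-1) + 2*(-1)**2) = -30976 + (63 + 222 + 2*1) = -30976 + (63 + 222 + 2) = -30976 + 287 = -30689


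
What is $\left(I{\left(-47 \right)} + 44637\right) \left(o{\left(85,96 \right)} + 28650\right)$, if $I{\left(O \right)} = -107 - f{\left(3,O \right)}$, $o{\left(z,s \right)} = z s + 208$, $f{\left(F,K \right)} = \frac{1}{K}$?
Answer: $\frac{77475379398}{47} \approx 1.6484 \cdot 10^{9}$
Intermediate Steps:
$o{\left(z,s \right)} = 208 + s z$ ($o{\left(z,s \right)} = s z + 208 = 208 + s z$)
$I{\left(O \right)} = -107 - \frac{1}{O}$
$\left(I{\left(-47 \right)} + 44637\right) \left(o{\left(85,96 \right)} + 28650\right) = \left(\left(-107 - \frac{1}{-47}\right) + 44637\right) \left(\left(208 + 96 \cdot 85\right) + 28650\right) = \left(\left(-107 - - \frac{1}{47}\right) + 44637\right) \left(\left(208 + 8160\right) + 28650\right) = \left(\left(-107 + \frac{1}{47}\right) + 44637\right) \left(8368 + 28650\right) = \left(- \frac{5028}{47} + 44637\right) 37018 = \frac{2092911}{47} \cdot 37018 = \frac{77475379398}{47}$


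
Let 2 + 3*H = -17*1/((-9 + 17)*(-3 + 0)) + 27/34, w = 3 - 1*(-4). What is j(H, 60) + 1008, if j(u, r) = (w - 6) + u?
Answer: 1234813/1224 ≈ 1008.8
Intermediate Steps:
w = 7 (w = 3 + 4 = 7)
H = -203/1224 (H = -2/3 + (-17*1/((-9 + 17)*(-3 + 0)) + 27/34)/3 = -2/3 + (-17/((-3*8)) + 27*(1/34))/3 = -2/3 + (-17/(-24) + 27/34)/3 = -2/3 + (-17*(-1/24) + 27/34)/3 = -2/3 + (17/24 + 27/34)/3 = -2/3 + (1/3)*(613/408) = -2/3 + 613/1224 = -203/1224 ≈ -0.16585)
j(u, r) = 1 + u (j(u, r) = (7 - 6) + u = 1 + u)
j(H, 60) + 1008 = (1 - 203/1224) + 1008 = 1021/1224 + 1008 = 1234813/1224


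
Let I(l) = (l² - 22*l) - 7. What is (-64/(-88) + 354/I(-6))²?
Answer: 26853124/3136441 ≈ 8.5617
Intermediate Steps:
I(l) = -7 + l² - 22*l
(-64/(-88) + 354/I(-6))² = (-64/(-88) + 354/(-7 + (-6)² - 22*(-6)))² = (-64*(-1/88) + 354/(-7 + 36 + 132))² = (8/11 + 354/161)² = (5182/1771)² = 26853124/3136441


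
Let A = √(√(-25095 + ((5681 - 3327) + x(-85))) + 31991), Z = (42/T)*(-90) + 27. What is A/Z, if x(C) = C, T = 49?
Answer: -7*√(31991 + I*√22826)/351 ≈ -3.567 - 0.0084229*I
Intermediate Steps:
Z = -351/7 (Z = (42/49)*(-90) + 27 = (42*(1/49))*(-90) + 27 = (6/7)*(-90) + 27 = -540/7 + 27 = -351/7 ≈ -50.143)
A = √(31991 + I*√22826) (A = √(√(-25095 + ((5681 - 3327) - 85)) + 31991) = √(√(-25095 + (2354 - 85)) + 31991) = √(√(-25095 + 2269) + 31991) = √(√(-22826) + 31991) = √(I*√22826 + 31991) = √(31991 + I*√22826) ≈ 178.86 + 0.4223*I)
A/Z = √(31991 + I*√22826)/(-351/7) = √(31991 + I*√22826)*(-7/351) = -7*√(31991 + I*√22826)/351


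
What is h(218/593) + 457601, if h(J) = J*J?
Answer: 160914981573/351649 ≈ 4.5760e+5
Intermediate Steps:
h(J) = J**2
h(218/593) + 457601 = (218/593)**2 + 457601 = 47524/351649 + 457601 = 160914981573/351649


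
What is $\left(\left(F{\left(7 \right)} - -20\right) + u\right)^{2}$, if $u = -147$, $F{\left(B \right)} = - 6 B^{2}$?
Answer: $177241$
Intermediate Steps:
$\left(\left(F{\left(7 \right)} - -20\right) + u\right)^{2} = \left(\left(- 6 \cdot 7^{2} - -20\right) - 147\right)^{2} = \left(\left(\left(-6\right) 49 + 20\right) - 147\right)^{2} = \left(\left(-294 + 20\right) - 147\right)^{2} = \left(-274 - 147\right)^{2} = \left(-421\right)^{2} = 177241$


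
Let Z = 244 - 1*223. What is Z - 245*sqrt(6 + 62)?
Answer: 21 - 490*sqrt(17) ≈ -1999.3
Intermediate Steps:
Z = 21 (Z = 244 - 223 = 21)
Z - 245*sqrt(6 + 62) = 21 - 245*sqrt(6 + 62) = 21 - 490*sqrt(17)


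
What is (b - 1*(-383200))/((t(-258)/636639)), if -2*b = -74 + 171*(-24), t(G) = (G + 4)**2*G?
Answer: -81763334557/5548376 ≈ -14736.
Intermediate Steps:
t(G) = G*(4 + G)**2 (t(G) = (4 + G)**2*G = G*(4 + G)**2)
b = 2089 (b = -(-74 + 171*(-24))/2 = -(-74 - 4104)/2 = -1/2*(-4178) = 2089)
(b - 1*(-383200))/((t(-258)/636639)) = (2089 - 1*(-383200))/((-258*(4 - 258)**2/636639)) = (2089 + 383200)/((-258*(-254)**2*(1/636639))) = 385289/((-258*64516*(1/636639))) = 385289/((-16645128*1/636639)) = 385289/(-5548376/212213) = 385289*(-212213/5548376) = -81763334557/5548376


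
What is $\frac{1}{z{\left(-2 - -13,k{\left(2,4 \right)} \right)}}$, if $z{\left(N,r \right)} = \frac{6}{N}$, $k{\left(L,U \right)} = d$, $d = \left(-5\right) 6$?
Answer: $\frac{11}{6} \approx 1.8333$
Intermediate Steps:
$d = -30$
$k{\left(L,U \right)} = -30$
$\frac{1}{z{\left(-2 - -13,k{\left(2,4 \right)} \right)}} = \frac{1}{6 \frac{1}{-2 - -13}} = \frac{1}{6 \frac{1}{-2 + 13}} = \frac{1}{6 \cdot \frac{1}{11}} = \frac{1}{\frac{6}{11}} = \frac{11}{6}$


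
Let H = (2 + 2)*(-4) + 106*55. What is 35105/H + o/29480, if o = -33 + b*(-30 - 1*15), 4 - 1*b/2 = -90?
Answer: 28985797/5041080 ≈ 5.7499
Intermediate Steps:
b = 188 (b = 8 - 2*(-90) = 8 + 180 = 188)
H = 5814 (H = 4*(-4) + 5830 = -16 + 5830 = 5814)
o = -8493 (o = -33 + 188*(-30 - 1*15) = -33 + 188*(-30 - 15) = -33 + 188*(-45) = -33 - 8460 = -8493)
35105/H + o/29480 = 35105/5814 - 8493/29480 = 35105*(1/5814) - 8493*1/29480 = 2065/342 - 8493/29480 = 28985797/5041080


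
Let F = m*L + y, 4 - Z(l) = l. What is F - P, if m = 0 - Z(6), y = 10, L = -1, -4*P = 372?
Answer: 101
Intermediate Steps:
P = -93 (P = -¼*372 = -93)
Z(l) = 4 - l
m = 2 (m = 0 - (4 - 1*6) = 0 - (4 - 6) = 0 - 1*(-2) = 0 + 2 = 2)
F = 8 (F = 2*(-1) + 10 = -2 + 10 = 8)
F - P = 8 - 1*(-93) = 8 + 93 = 101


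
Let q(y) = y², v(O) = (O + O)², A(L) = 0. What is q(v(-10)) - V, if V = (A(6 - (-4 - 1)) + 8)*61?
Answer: 159512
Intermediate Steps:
V = 488 (V = (0 + 8)*61 = 8*61 = 488)
v(O) = 4*O² (v(O) = (2*O)² = 4*O²)
q(v(-10)) - V = (4*(-10)²)² - 1*488 = (4*100)² - 488 = 400² - 488 = 160000 - 488 = 159512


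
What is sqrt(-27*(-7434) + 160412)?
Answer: 7*sqrt(7370) ≈ 600.94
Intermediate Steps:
sqrt(-27*(-7434) + 160412) = sqrt(200718 + 160412) = sqrt(361130) = 7*sqrt(7370)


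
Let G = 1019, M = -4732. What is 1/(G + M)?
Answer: -1/3713 ≈ -0.00026932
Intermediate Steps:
1/(G + M) = 1/(1019 - 4732) = 1/(-3713) = -1/3713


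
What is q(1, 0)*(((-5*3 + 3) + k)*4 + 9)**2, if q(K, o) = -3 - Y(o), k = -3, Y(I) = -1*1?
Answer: -5202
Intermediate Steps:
Y(I) = -1
q(K, o) = -2 (q(K, o) = -3 - 1*(-1) = -3 + 1 = -2)
q(1, 0)*(((-5*3 + 3) + k)*4 + 9)**2 = -2*(((-5*3 + 3) - 3)*4 + 9)**2 = -2*(((-15 + 3) - 3)*4 + 9)**2 = -2*((-12 - 3)*4 + 9)**2 = -2*(-15*4 + 9)**2 = -2*(-60 + 9)**2 = -2*(-51)**2 = -2*2601 = -5202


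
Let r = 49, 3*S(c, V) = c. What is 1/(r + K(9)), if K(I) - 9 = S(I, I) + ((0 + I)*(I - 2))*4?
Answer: 1/313 ≈ 0.0031949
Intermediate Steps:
S(c, V) = c/3
K(I) = 9 + I/3 + 4*I*(-2 + I) (K(I) = 9 + (I/3 + ((0 + I)*(I - 2))*4) = 9 + (I/3 + (I*(-2 + I))*4) = 9 + (I/3 + 4*I*(-2 + I)) = 9 + I/3 + 4*I*(-2 + I))
1/(r + K(9)) = 1/(49 + (9 + 4*9² - 23/3*9)) = 1/(49 + (9 + 4*81 - 69)) = 1/(49 + (9 + 324 - 69)) = 1/(49 + 264) = 1/313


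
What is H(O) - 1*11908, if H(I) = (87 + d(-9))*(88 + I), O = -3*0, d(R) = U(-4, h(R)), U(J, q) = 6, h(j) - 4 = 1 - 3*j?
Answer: -3724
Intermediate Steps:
h(j) = 5 - 3*j (h(j) = 4 + (1 - 3*j) = 5 - 3*j)
d(R) = 6
O = 0
H(I) = 8184 + 93*I (H(I) = (87 + 6)*(88 + I) = 93*(88 + I) = 8184 + 93*I)
H(O) - 1*11908 = (8184 + 93*0) - 1*11908 = (8184 + 0) - 11908 = 8184 - 11908 = -3724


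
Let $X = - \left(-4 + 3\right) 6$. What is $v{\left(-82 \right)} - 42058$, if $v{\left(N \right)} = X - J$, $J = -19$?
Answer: $-42033$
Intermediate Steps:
$X = 6$ ($X = - \left(-1\right) 6 = \left(-1\right) \left(-6\right) = 6$)
$v{\left(N \right)} = 25$ ($v{\left(N \right)} = 6 - -19 = 6 + 19 = 25$)
$v{\left(-82 \right)} - 42058 = 25 - 42058 = -42033$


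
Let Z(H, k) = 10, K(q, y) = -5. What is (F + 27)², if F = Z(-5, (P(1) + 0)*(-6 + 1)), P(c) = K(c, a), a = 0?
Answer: 1369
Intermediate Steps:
P(c) = -5
F = 10
(F + 27)² = (10 + 27)² = 37² = 1369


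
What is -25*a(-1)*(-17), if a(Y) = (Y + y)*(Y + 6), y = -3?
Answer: -8500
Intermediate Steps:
a(Y) = (-3 + Y)*(6 + Y) (a(Y) = (Y - 3)*(Y + 6) = (-3 + Y)*(6 + Y))
-25*a(-1)*(-17) = -25*(-18 + (-1)² + 3*(-1))*(-17) = -25*(-18 + 1 - 3)*(-17) = -25*(-20)*(-17) = 500*(-17) = -8500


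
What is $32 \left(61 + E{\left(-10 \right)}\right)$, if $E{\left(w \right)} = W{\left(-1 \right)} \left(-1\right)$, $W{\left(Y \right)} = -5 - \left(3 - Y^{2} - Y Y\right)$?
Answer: $2144$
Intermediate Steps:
$W{\left(Y \right)} = -8 + 2 Y^{2}$ ($W{\left(Y \right)} = -5 + \left(\left(Y^{2} + Y^{2}\right) - 3\right) = -5 + \left(2 Y^{2} - 3\right) = -5 + \left(-3 + 2 Y^{2}\right) = -8 + 2 Y^{2}$)
$E{\left(w \right)} = 6$ ($E{\left(w \right)} = \left(-8 + 2 \left(-1\right)^{2}\right) \left(-1\right) = \left(-8 + 2 \cdot 1\right) \left(-1\right) = \left(-8 + 2\right) \left(-1\right) = \left(-6\right) \left(-1\right) = 6$)
$32 \left(61 + E{\left(-10 \right)}\right) = 32 \left(61 + 6\right) = 32 \cdot 67 = 2144$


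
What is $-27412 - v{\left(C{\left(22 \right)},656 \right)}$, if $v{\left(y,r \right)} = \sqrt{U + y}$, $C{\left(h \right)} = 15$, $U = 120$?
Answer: $-27412 - 3 \sqrt{15} \approx -27424.0$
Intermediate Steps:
$v{\left(y,r \right)} = \sqrt{120 + y}$
$-27412 - v{\left(C{\left(22 \right)},656 \right)} = -27412 - \sqrt{120 + 15} = -27412 - \sqrt{135} = -27412 - 3 \sqrt{15}$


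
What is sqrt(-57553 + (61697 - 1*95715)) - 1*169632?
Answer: -169632 + I*sqrt(91571) ≈ -1.6963e+5 + 302.61*I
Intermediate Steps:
sqrt(-57553 + (61697 - 1*95715)) - 1*169632 = sqrt(-57553 + (61697 - 95715)) - 169632 = sqrt(-57553 - 34018) - 169632 = sqrt(-91571) - 169632 = I*sqrt(91571) - 169632 = -169632 + I*sqrt(91571)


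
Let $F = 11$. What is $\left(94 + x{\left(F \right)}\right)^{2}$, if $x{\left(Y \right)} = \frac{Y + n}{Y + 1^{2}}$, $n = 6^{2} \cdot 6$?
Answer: $\frac{1836025}{144} \approx 12750.0$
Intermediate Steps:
$n = 216$ ($n = 36 \cdot 6 = 216$)
$x{\left(Y \right)} = \frac{216 + Y}{1 + Y}$ ($x{\left(Y \right)} = \frac{Y + 216}{Y + 1^{2}} = \frac{216 + Y}{Y + 1} = \frac{216 + Y}{1 + Y}$)
$\left(94 + x{\left(F \right)}\right)^{2} = \left(94 + \frac{216 + 11}{1 + 11}\right)^{2} = \left(94 + \frac{1}{12} \cdot 227\right)^{2} = \left(94 + \frac{227}{12}\right)^{2} = \left(\frac{1355}{12}\right)^{2} = \frac{1836025}{144}$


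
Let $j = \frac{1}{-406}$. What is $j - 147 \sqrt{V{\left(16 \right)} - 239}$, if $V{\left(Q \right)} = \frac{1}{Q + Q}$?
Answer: $- \frac{1}{406} - \frac{147 i \sqrt{15294}}{8} \approx -0.0024631 - 2272.4 i$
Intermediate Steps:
$j = - \frac{1}{406} \approx -0.0024631$
$V{\left(Q \right)} = \frac{1}{2 Q}$
$j - 147 \sqrt{V{\left(16 \right)} - 239} = - \frac{1}{406} - 147 \sqrt{\frac{1}{2 \cdot 16} - 239} = - \frac{1}{406} - 147 \sqrt{\frac{1}{2} \cdot \frac{1}{16} - 239} = - \frac{1}{406} - 147 \sqrt{\frac{1}{32} - 239} = - \frac{1}{406} - 147 \sqrt{- \frac{7647}{32}} = - \frac{1}{406} - 147 \frac{i \sqrt{15294}}{8} = - \frac{1}{406} - \frac{147 i \sqrt{15294}}{8}$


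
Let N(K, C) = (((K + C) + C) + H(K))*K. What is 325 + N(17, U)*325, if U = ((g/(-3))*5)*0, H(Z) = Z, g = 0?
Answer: 188175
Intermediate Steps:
U = 0 (U = ((0/(-3))*5)*0 = ((0*(-⅓))*5)*0 = (0*5)*0 = 0*0 = 0)
N(K, C) = K*(2*C + 2*K) (N(K, C) = (((K + C) + C) + K)*K = (((C + K) + C) + K)*K = ((K + 2*C) + K)*K = (2*C + 2*K)*K = K*(2*C + 2*K))
325 + N(17, U)*325 = 325 + (2*17*(0 + 17))*325 = 325 + (2*17*17)*325 = 325 + 578*325 = 325 + 187850 = 188175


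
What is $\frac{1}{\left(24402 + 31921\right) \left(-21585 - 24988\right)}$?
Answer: $- \frac{1}{2623131079} \approx -3.8122 \cdot 10^{-10}$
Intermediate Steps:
$\frac{1}{\left(24402 + 31921\right) \left(-21585 - 24988\right)} = \frac{1}{56323 \left(-46573\right)} = \frac{1}{-2623131079} = - \frac{1}{2623131079}$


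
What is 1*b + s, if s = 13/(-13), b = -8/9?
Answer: -17/9 ≈ -1.8889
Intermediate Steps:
b = -8/9 (b = -8*1/9 = -8/9 ≈ -0.88889)
s = -1 (s = 13*(-1/13) = -1)
1*b + s = 1*(-8/9) - 1 = -8/9 - 1 = -17/9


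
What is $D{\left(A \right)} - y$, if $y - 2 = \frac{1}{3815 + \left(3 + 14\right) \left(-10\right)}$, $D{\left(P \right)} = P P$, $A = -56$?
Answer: $\frac{11423429}{3645} \approx 3134.0$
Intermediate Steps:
$D{\left(P \right)} = P^{2}$
$y = \frac{7291}{3645}$ ($y = 2 + \frac{1}{3815 + \left(3 + 14\right) \left(-10\right)} = 2 + \frac{1}{3815 + 17 \left(-10\right)} = 2 + \frac{1}{3815 - 170} = 2 + \frac{1}{3645} = \frac{7291}{3645} \approx 2.0003$)
$D{\left(A \right)} - y = \left(-56\right)^{2} - \frac{7291}{3645} = 3136 - \frac{7291}{3645} = \frac{11423429}{3645}$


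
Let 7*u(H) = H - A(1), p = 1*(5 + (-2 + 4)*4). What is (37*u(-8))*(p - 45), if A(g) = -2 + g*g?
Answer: 1184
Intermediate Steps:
A(g) = -2 + g**2
p = 13 (p = 1*(5 + 2*4) = 1*(5 + 8) = 1*13 = 13)
u(H) = 1/7 + H/7 (u(H) = (H - (-2 + 1**2))/7 = (H - (-2 + 1))/7 = (H - 1*(-1))/7 = (H + 1)/7 = (1 + H)/7 = 1/7 + H/7)
(37*u(-8))*(p - 45) = (37*(1/7 + (1/7)*(-8)))*(13 - 45) = (37*(1/7 - 8/7))*(-32) = (37*(-1))*(-32) = -37*(-32) = 1184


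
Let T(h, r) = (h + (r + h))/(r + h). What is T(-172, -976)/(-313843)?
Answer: -330/90072941 ≈ -3.6637e-6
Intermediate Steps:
T(h, r) = (r + 2*h)/(h + r) (T(h, r) = (h + (h + r))/(h + r) = (r + 2*h)/(h + r))
T(-172, -976)/(-313843) = ((-976 + 2*(-172))/(-172 - 976))/(-313843) = ((-976 - 344)/(-1148))*(-1/313843) = -1/1148*(-1320)*(-1/313843) = (330/287)*(-1/313843) = -330/90072941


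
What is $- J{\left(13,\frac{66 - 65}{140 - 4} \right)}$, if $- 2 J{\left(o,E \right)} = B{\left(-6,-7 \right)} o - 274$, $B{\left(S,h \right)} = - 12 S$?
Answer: $331$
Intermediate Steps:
$J{\left(o,E \right)} = 137 - 36 o$ ($J{\left(o,E \right)} = - \frac{\left(-12\right) \left(-6\right) o - 274}{2} = - \frac{72 o - 274}{2} = - \frac{-274 + 72 o}{2} = 137 - 36 o$)
$- J{\left(13,\frac{66 - 65}{140 - 4} \right)} = - (137 - 468) = \left(-1\right) \left(-331\right) = 331$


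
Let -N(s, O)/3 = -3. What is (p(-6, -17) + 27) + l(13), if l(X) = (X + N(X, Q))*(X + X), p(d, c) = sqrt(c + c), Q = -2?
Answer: 599 + I*sqrt(34) ≈ 599.0 + 5.831*I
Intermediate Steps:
N(s, O) = 9 (N(s, O) = -3*(-3) = 9)
p(d, c) = sqrt(2)*sqrt(c) (p(d, c) = sqrt(2*c) = sqrt(2)*sqrt(c))
l(X) = 2*X*(9 + X) (l(X) = (X + 9)*(X + X) = (9 + X)*(2*X) = 2*X*(9 + X))
(p(-6, -17) + 27) + l(13) = (sqrt(2)*sqrt(-17) + 27) + 2*13*(9 + 13) = (sqrt(2)*(I*sqrt(17)) + 27) + 2*13*22 = (I*sqrt(34) + 27) + 572 = (27 + I*sqrt(34)) + 572 = 599 + I*sqrt(34)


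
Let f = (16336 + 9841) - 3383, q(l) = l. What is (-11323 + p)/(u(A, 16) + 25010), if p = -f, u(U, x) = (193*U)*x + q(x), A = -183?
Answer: 34117/540078 ≈ 0.063171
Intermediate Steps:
f = 22794 (f = 26177 - 3383 = 22794)
u(U, x) = x + 193*U*x (u(U, x) = (193*U)*x + x = 193*U*x + x = x + 193*U*x)
p = -22794 (p = -1*22794 = -22794)
(-11323 + p)/(u(A, 16) + 25010) = (-11323 - 22794)/(16*(1 + 193*(-183)) + 25010) = -34117/(16*(1 - 35319) + 25010) = -34117/(16*(-35318) + 25010) = -34117/(-565088 + 25010) = -34117/(-540078) = -34117*(-1/540078) = 34117/540078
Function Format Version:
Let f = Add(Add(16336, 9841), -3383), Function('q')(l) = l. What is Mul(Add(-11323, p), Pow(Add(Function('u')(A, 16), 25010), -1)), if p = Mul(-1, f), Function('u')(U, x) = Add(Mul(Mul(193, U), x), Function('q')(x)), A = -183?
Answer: Rational(34117, 540078) ≈ 0.063171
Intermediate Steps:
f = 22794 (f = Add(26177, -3383) = 22794)
Function('u')(U, x) = Add(x, Mul(193, U, x)) (Function('u')(U, x) = Add(Mul(Mul(193, U), x), x) = Add(Mul(193, U, x), x) = Add(x, Mul(193, U, x)))
p = -22794 (p = Mul(-1, 22794) = -22794)
Mul(Add(-11323, p), Pow(Add(Function('u')(A, 16), 25010), -1)) = Mul(Add(-11323, -22794), Pow(Add(Mul(16, Add(1, Mul(193, -183))), 25010), -1)) = Mul(-34117, Pow(Add(Mul(16, Add(1, -35319)), 25010), -1)) = Mul(-34117, Pow(Add(Mul(16, -35318), 25010), -1)) = Mul(-34117, Pow(Add(-565088, 25010), -1)) = Mul(-34117, Pow(-540078, -1)) = Mul(-34117, Rational(-1, 540078)) = Rational(34117, 540078)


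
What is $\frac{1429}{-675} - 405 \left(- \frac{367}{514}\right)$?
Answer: $\frac{99594119}{346950} \approx 287.06$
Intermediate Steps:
$\frac{1429}{-675} - 405 \left(- \frac{367}{514}\right) = 1429 \left(- \frac{1}{675}\right) - 405 \left(\left(-367\right) \frac{1}{514}\right) = - \frac{1429}{675} - - \frac{148635}{514} = - \frac{1429}{675} + \frac{148635}{514} = \frac{99594119}{346950}$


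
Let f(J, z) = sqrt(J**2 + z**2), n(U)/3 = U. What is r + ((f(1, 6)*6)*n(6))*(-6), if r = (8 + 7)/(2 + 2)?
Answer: 15/4 - 648*sqrt(37) ≈ -3937.9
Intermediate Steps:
n(U) = 3*U
r = 15/4 ≈ 3.7500
r + ((f(1, 6)*6)*n(6))*(-6) = 15/4 + ((sqrt(1**2 + 6**2)*6)*(3*6))*(-6) = 15/4 + ((sqrt(1 + 36)*6)*18)*(-6) = 15/4 + ((sqrt(37)*6)*18)*(-6) = 15/4 + ((6*sqrt(37))*18)*(-6) = 15/4 + (108*sqrt(37))*(-6) = 15/4 - 648*sqrt(37)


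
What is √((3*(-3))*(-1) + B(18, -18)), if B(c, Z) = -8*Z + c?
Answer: 3*√19 ≈ 13.077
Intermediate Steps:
B(c, Z) = c - 8*Z
√((3*(-3))*(-1) + B(18, -18)) = √((3*(-3))*(-1) + (18 - 8*(-18))) = √(-9*(-1) + (18 + 144)) = √(9 + 162) = √171 = 3*√19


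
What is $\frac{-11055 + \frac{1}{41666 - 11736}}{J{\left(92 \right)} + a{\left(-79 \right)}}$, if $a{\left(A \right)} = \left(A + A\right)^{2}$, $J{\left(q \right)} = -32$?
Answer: $- \frac{330876149}{746214760} \approx -0.44341$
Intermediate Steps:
$a{\left(A \right)} = 4 A^{2}$ ($a{\left(A \right)} = \left(2 A\right)^{2} = 4 A^{2}$)
$\frac{-11055 + \frac{1}{41666 - 11736}}{J{\left(92 \right)} + a{\left(-79 \right)}} = \frac{-11055 + \frac{1}{41666 - 11736}}{-32 + 4 \left(-79\right)^{2}} = \frac{-11055 + \frac{1}{29930}}{-32 + 4 \cdot 6241} = \frac{-11055 + \frac{1}{29930}}{-32 + 24964} = - \frac{330876149}{29930 \cdot 24932} = \left(- \frac{330876149}{29930}\right) \frac{1}{24932} = - \frac{330876149}{746214760}$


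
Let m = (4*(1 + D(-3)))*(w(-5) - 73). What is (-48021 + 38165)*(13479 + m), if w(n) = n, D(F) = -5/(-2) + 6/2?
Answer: -112861056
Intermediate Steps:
D(F) = 11/2 (D(F) = -5*(-½) + 6*(½) = 5/2 + 3 = 11/2)
m = -2028 (m = (4*(1 + 11/2))*(-5 - 73) = (4*(13/2))*(-78) = 26*(-78) = -2028)
(-48021 + 38165)*(13479 + m) = (-48021 + 38165)*(13479 - 2028) = -9856*11451 = -112861056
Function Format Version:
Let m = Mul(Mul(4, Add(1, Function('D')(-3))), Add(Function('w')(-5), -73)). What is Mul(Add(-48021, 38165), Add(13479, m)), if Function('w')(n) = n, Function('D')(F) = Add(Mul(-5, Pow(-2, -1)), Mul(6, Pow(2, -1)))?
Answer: -112861056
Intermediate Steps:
Function('D')(F) = Rational(11, 2) (Function('D')(F) = Add(Mul(-5, Rational(-1, 2)), Mul(6, Rational(1, 2))) = Add(Rational(5, 2), 3) = Rational(11, 2))
m = -2028 (m = Mul(Mul(4, Add(1, Rational(11, 2))), Add(-5, -73)) = Mul(Mul(4, Rational(13, 2)), -78) = Mul(26, -78) = -2028)
Mul(Add(-48021, 38165), Add(13479, m)) = Mul(Add(-48021, 38165), Add(13479, -2028)) = Mul(-9856, 11451) = -112861056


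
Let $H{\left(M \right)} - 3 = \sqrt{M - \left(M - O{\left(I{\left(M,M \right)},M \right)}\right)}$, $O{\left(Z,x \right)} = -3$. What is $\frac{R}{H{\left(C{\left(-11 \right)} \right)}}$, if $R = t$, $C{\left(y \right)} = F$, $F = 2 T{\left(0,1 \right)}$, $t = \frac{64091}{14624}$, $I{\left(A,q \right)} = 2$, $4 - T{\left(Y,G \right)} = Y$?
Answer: $\frac{64091}{58496} - \frac{64091 i \sqrt{3}}{175488} \approx 1.0956 - 0.63257 i$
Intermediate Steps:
$T{\left(Y,G \right)} = 4 - Y$
$t = \frac{64091}{14624}$ ($t = 64091 \cdot \frac{1}{14624} = \frac{64091}{14624} \approx 4.3826$)
$F = 8$ ($F = 2 \left(4 - 0\right) = 2 \left(4 + 0\right) = 2 \cdot 4 = 8$)
$C{\left(y \right)} = 8$
$R = \frac{64091}{14624} \approx 4.3826$
$H{\left(M \right)} = 3 + i \sqrt{3}$ ($H{\left(M \right)} = 3 + \sqrt{M - \left(3 + M\right)} = 3 + \sqrt{-3} = 3 + i \sqrt{3}$)
$\frac{R}{H{\left(C{\left(-11 \right)} \right)}} = \frac{64091}{14624 \left(3 + i \sqrt{3}\right)}$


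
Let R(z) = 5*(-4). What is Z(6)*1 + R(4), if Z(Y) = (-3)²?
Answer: -11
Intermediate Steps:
Z(Y) = 9
R(z) = -20
Z(6)*1 + R(4) = 9*1 - 20 = 9 - 20 = -11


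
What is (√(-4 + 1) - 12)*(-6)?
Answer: 72 - 6*I*√3 ≈ 72.0 - 10.392*I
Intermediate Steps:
(√(-4 + 1) - 12)*(-6) = (√(-3) - 12)*(-6) = (I*√3 - 12)*(-6) = (-12 + I*√3)*(-6) = 72 - 6*I*√3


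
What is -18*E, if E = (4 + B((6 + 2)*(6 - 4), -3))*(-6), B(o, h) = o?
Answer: 2160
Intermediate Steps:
E = -120 (E = (4 + (6 + 2)*(6 - 4))*(-6) = (4 + 8*2)*(-6) = (4 + 16)*(-6) = 20*(-6) = -120)
-18*E = -18*(-120) = 2160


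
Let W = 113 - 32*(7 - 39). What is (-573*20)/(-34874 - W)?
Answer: 11460/36011 ≈ 0.31824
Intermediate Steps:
W = 1137 (W = 113 - 32*(-32) = 113 + 1024 = 1137)
(-573*20)/(-34874 - W) = (-573*20)/(-34874 - 1*1137) = -11460/(-34874 - 1137) = -11460/(-36011) = -11460*(-1/36011) = 11460/36011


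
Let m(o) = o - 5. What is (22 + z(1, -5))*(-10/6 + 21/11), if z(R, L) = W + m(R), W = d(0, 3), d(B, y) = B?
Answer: 48/11 ≈ 4.3636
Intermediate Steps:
W = 0
m(o) = -5 + o
z(R, L) = -5 + R (z(R, L) = 0 + (-5 + R) = -5 + R)
(22 + z(1, -5))*(-10/6 + 21/11) = (22 + (-5 + 1))*(-10/6 + 21/11) = (22 - 4)*(-10*⅙ + 21*(1/11)) = 18*(-5/3 + 21/11) = 18*(8/33) = 48/11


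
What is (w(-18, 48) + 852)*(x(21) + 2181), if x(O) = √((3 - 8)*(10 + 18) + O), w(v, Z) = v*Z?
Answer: -26172 - 12*I*√119 ≈ -26172.0 - 130.9*I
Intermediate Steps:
w(v, Z) = Z*v
x(O) = √(-140 + O) (x(O) = √(-5*28 + O) = √(-140 + O))
(w(-18, 48) + 852)*(x(21) + 2181) = (48*(-18) + 852)*(√(-140 + 21) + 2181) = (-864 + 852)*(√(-119) + 2181) = -12*(I*√119 + 2181) = -12*(2181 + I*√119) = -26172 - 12*I*√119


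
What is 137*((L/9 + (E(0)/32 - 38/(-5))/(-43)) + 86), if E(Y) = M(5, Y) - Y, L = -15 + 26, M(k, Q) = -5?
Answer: 738441097/61920 ≈ 11926.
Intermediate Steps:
L = 11
E(Y) = -5 - Y
137*((L/9 + (E(0)/32 - 38/(-5))/(-43)) + 86) = 137*((11/9 + ((-5 - 1*0)/32 - 38/(-5))/(-43)) + 86) = 137*((11*(⅑) + ((-5 + 0)*(1/32) - 38*(-⅕))*(-1/43)) + 86) = 137*((11/9 + (-5*1/32 + 38/5)*(-1/43)) + 86) = 137*((11/9 + (-5/32 + 38/5)*(-1/43)) + 86) = 137*((11/9 + (1191/160)*(-1/43)) + 86) = 137*((11/9 - 1191/6880) + 86) = 137*(64961/61920 + 86) = 137*(5390081/61920) = 738441097/61920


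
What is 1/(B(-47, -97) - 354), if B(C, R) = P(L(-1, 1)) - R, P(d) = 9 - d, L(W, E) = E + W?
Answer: -1/248 ≈ -0.0040323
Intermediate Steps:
B(C, R) = 9 - R (B(C, R) = (9 - (1 - 1)) - R = (9 - 1*0) - R = (9 + 0) - R = 9 - R)
1/(B(-47, -97) - 354) = 1/((9 - 1*(-97)) - 354) = 1/((9 + 97) - 354) = 1/(106 - 354) = 1/(-248) = -1/248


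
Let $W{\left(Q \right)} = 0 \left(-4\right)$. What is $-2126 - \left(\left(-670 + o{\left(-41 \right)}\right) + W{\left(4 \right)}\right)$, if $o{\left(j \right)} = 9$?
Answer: $-1465$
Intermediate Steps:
$W{\left(Q \right)} = 0$
$-2126 - \left(\left(-670 + o{\left(-41 \right)}\right) + W{\left(4 \right)}\right) = -2126 - \left(\left(-670 + 9\right) + 0\right) = -2126 - \left(-661 + 0\right) = -2126 - -661 = -2126 + 661 = -1465$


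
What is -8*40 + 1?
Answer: -319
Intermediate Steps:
-8*40 + 1 = -320 + 1 = -319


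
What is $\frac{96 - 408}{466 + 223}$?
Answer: $- \frac{24}{53} \approx -0.45283$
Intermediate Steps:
$\frac{96 - 408}{466 + 223} = - \frac{312}{689} = \left(-312\right) \frac{1}{689} = - \frac{24}{53}$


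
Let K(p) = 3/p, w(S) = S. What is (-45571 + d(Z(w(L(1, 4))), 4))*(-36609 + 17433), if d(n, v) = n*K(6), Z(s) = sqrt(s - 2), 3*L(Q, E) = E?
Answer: 873869496 - 3196*I*sqrt(6) ≈ 8.7387e+8 - 7828.6*I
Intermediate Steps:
L(Q, E) = E/3
Z(s) = sqrt(-2 + s)
d(n, v) = n/2 (d(n, v) = n*(3/6) = n*(3*(1/6)) = n*(1/2) = n/2)
(-45571 + d(Z(w(L(1, 4))), 4))*(-36609 + 17433) = (-45571 + sqrt(-2 + (1/3)*4)/2)*(-36609 + 17433) = (-45571 + sqrt(-2 + 4/3)/2)*(-19176) = (-45571 + sqrt(-2/3)/2)*(-19176) = (-45571 + (I*sqrt(6)/3)/2)*(-19176) = (-45571 + I*sqrt(6)/6)*(-19176) = 873869496 - 3196*I*sqrt(6)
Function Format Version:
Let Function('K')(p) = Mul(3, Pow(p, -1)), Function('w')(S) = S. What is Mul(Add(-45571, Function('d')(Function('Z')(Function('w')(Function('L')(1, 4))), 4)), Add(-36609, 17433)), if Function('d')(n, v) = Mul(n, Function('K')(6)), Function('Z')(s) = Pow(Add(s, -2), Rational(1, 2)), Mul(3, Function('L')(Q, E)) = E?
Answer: Add(873869496, Mul(-3196, I, Pow(6, Rational(1, 2)))) ≈ Add(8.7387e+8, Mul(-7828.6, I))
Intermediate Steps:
Function('L')(Q, E) = Mul(Rational(1, 3), E)
Function('Z')(s) = Pow(Add(-2, s), Rational(1, 2))
Function('d')(n, v) = Mul(Rational(1, 2), n) (Function('d')(n, v) = Mul(n, Mul(3, Pow(6, -1))) = Mul(n, Mul(3, Rational(1, 6))) = Mul(n, Rational(1, 2)) = Mul(Rational(1, 2), n))
Mul(Add(-45571, Function('d')(Function('Z')(Function('w')(Function('L')(1, 4))), 4)), Add(-36609, 17433)) = Mul(Add(-45571, Mul(Rational(1, 2), Pow(Add(-2, Mul(Rational(1, 3), 4)), Rational(1, 2)))), Add(-36609, 17433)) = Mul(Add(-45571, Mul(Rational(1, 2), Pow(Add(-2, Rational(4, 3)), Rational(1, 2)))), -19176) = Mul(Add(-45571, Mul(Rational(1, 2), Pow(Rational(-2, 3), Rational(1, 2)))), -19176) = Mul(Add(-45571, Mul(Rational(1, 2), Mul(Rational(1, 3), I, Pow(6, Rational(1, 2))))), -19176) = Mul(Add(-45571, Mul(Rational(1, 6), I, Pow(6, Rational(1, 2)))), -19176) = Add(873869496, Mul(-3196, I, Pow(6, Rational(1, 2))))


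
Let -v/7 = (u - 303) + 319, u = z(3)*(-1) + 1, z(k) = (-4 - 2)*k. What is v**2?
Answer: 60025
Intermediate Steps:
z(k) = -6*k
u = 19 (u = -6*3*(-1) + 1 = -18*(-1) + 1 = 18 + 1 = 19)
v = -245 (v = -7*((19 - 303) + 319) = -7*(-284 + 319) = -7*35 = -245)
v**2 = (-245)**2 = 60025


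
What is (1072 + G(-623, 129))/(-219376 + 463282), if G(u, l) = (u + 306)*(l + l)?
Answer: -40357/121953 ≈ -0.33092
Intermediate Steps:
G(u, l) = 2*l*(306 + u) (G(u, l) = (306 + u)*(2*l) = 2*l*(306 + u))
(1072 + G(-623, 129))/(-219376 + 463282) = (1072 + 2*129*(306 - 623))/(-219376 + 463282) = (1072 + 2*129*(-317))/243906 = (1072 - 81786)*(1/243906) = -80714*1/243906 = -40357/121953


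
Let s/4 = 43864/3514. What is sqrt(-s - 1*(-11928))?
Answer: 2*sqrt(9167045594)/1757 ≈ 108.99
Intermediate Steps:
s = 87728/1757 (s = 4*(43864/3514) = 4*(43864*(1/3514)) = 4*(21932/1757) = 87728/1757 ≈ 49.931)
sqrt(-s - 1*(-11928)) = sqrt(-1*87728/1757 - 1*(-11928)) = sqrt(-87728/1757 + 11928) = sqrt(20869768/1757) = 2*sqrt(9167045594)/1757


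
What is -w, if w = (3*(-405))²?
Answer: -1476225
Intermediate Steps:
w = 1476225 (w = (-1215)² = 1476225)
-w = -1*1476225 = -1476225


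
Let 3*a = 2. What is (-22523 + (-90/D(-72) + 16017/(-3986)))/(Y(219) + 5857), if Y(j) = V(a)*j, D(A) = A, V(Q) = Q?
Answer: -19952825/5317324 ≈ -3.7524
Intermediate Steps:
a = ⅔ (a = (⅓)*2 = ⅔ ≈ 0.66667)
Y(j) = 2*j/3
(-22523 + (-90/D(-72) + 16017/(-3986)))/(Y(219) + 5857) = (-22523 + (-90/(-72) + 16017/(-3986)))/((⅔)*219 + 5857) = (-22523 + (-90*(-1/72) + 16017*(-1/3986)))/(146 + 5857) = (-22523 + (5/4 - 16017/3986))/6003 = (-22523 - 22069/7972)*(1/6003) = -179575425/7972*1/6003 = -19952825/5317324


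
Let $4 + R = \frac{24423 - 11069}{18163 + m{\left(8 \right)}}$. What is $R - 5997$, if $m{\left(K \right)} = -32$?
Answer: $- \frac{108790777}{18131} \approx -6000.3$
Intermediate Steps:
$R = - \frac{59170}{18131}$ ($R = -4 + \frac{24423 - 11069}{18163 - 32} = -4 + \frac{13354}{18131} = - \frac{59170}{18131} \approx -3.2635$)
$R - 5997 = - \frac{59170}{18131} - 5997 = - \frac{108790777}{18131}$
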